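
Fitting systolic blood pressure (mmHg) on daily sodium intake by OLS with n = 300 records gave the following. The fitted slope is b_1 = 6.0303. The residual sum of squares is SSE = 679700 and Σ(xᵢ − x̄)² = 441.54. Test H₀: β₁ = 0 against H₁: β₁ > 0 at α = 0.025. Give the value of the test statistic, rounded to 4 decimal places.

MSE = SSE/(n − 2) = 679700/298 = 2280.87.
SE(b_1) = √(MSE/Sₓₓ) = √(2280.87/441.54) = 2.27282.
t = 6.0303 / 2.27282 = 2.6532.
df = n − 2 = 298.
One-sided p ≈ 0.0042, which is < 0.025, so reject H₀.
There is evidence that the true slope on daily sodium intake is positive.

t = 2.6532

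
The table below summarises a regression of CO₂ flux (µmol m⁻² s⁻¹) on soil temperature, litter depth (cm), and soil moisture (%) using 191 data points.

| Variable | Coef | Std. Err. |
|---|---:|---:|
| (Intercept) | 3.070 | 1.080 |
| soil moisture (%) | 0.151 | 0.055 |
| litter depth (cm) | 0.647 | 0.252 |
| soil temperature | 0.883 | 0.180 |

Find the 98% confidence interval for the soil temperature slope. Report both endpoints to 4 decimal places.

(0.4606, 1.3054)

Read off: b = 0.883, SE = 0.180 for soil temperature.
df = n − k − 1 = 191 − 3 − 1 = 187.
t* = t_{0.01, 187} = 2.346454.
Margin = t* × SE = 2.346454 × 0.180 = 0.422362.
CI: 0.883 ± 0.422362 → (0.4606, 1.3054).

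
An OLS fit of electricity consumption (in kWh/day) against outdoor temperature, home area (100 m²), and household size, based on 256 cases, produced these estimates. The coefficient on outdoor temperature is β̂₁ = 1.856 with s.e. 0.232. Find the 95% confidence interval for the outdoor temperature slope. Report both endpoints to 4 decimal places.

(1.3991, 2.3129)

df = n − k − 1 = 256 − 3 − 1 = 252.
t* = t_{0.025, 252} = 1.969422.
Margin = t* × SE = 1.969422 × 0.232 = 0.456906.
CI: 1.856 ± 0.456906 → (1.3991, 2.3129).
With 95% confidence, each one-unit increase in outdoor temperature is associated with a change of between 1.3991 and 2.3129 kWh/day in electricity consumption, holding the other predictors fixed.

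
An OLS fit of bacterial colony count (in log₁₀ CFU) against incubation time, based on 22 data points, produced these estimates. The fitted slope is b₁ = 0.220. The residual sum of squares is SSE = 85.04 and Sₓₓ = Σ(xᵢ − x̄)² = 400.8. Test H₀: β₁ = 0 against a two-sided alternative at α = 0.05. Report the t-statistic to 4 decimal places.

MSE = SSE/(n − 2) = 85.04/20 = 4.252.
SE(b₁) = √(MSE/Sₓₓ) = √(4.252/400.8) = 0.102999.
t = 0.220 / 0.102999 = 2.1359.
df = n − 2 = 20.
Two-sided p ≈ 0.0452, which is < 0.05, so reject H₀.
There is evidence that incubation time is associated with bacterial colony count.

t = 2.1359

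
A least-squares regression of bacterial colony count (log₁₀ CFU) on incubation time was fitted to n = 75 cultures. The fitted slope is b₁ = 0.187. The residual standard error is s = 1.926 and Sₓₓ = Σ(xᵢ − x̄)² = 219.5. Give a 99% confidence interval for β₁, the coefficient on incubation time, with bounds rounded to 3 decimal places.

SE(b₁) = s/√Sₓₓ = 1.926/√219.5 = 0.129999.
df = n − 2 = 73.
t* = t_{0.005, 73} = 2.644869.
Margin = t* × SE = 2.644869 × 0.129999 = 0.34383.
CI: 0.187 ± 0.34383 → (-0.157, 0.531).
With 99% confidence, each one-unit increase in incubation time is associated with a change of between -0.157 and 0.531 log₁₀ CFU in bacterial colony count.

(-0.157, 0.531)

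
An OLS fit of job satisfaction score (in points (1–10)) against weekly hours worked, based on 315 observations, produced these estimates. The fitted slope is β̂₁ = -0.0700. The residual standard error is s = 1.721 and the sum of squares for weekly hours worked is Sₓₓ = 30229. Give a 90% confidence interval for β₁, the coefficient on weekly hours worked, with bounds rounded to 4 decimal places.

(-0.0863, -0.0537)

SE(β̂₁) = s/√Sₓₓ = 1.721/√30229 = 0.00989849.
df = n − 2 = 313.
t* = t_{0.05, 313} = 1.649736.
Margin = t* × SE = 1.649736 × 0.00989849 = 0.016330.
CI: -0.0700 ± 0.016330 → (-0.0863, -0.0537).
With 90% confidence, each one-unit increase in weekly hours worked is associated with a change of between -0.0863 and -0.0537 points (1–10) in job satisfaction score.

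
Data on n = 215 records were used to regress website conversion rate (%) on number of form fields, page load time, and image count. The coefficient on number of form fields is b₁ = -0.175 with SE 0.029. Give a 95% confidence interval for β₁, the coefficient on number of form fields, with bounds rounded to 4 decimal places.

df = n − k − 1 = 215 − 3 − 1 = 211.
t* = t_{0.025, 211} = 1.971271.
Margin = t* × SE = 1.971271 × 0.029 = 0.057167.
CI: -0.175 ± 0.057167 → (-0.2322, -0.1178).
With 95% confidence, each one-unit increase in number of form fields is associated with a change of between -0.2322 and -0.1178 % in website conversion rate, holding the other predictors fixed.

(-0.2322, -0.1178)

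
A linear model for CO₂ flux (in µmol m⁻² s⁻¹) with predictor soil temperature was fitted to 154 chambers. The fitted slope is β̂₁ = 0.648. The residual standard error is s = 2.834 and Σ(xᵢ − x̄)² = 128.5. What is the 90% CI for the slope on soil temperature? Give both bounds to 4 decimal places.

SE(β̂₁) = s/√Sₓₓ = 2.834/√128.5 = 0.250005.
df = n − 2 = 152.
t* = t_{0.05, 152} = 1.65494.
Margin = t* × SE = 1.65494 × 0.250005 = 0.413743.
CI: 0.648 ± 0.413743 → (0.2343, 1.0617).
With 90% confidence, each one-unit increase in soil temperature is associated with a change of between 0.2343 and 1.0617 µmol m⁻² s⁻¹ in CO₂ flux.

(0.2343, 1.0617)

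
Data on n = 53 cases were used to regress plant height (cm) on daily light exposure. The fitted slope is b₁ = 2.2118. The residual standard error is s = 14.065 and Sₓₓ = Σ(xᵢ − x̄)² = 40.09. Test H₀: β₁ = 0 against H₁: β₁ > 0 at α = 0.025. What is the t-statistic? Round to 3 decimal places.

SE(b₁) = s/√Sₓₓ = 14.065/√40.09 = 2.22137.
t = 2.2118 / 2.22137 = 0.996.
df = n − 2 = 51.
One-sided p ≈ 0.1621, which is ≥ 0.025, so fail to reject H₀.
The data do not give significant evidence that the true slope on daily light exposure is positive.

t = 0.996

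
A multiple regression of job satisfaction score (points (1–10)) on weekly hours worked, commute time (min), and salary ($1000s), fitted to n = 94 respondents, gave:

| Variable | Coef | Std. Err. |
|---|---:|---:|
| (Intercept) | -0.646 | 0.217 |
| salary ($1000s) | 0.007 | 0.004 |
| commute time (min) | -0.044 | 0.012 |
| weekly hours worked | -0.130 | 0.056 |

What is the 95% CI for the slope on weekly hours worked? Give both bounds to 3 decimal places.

Read off: b = -0.130, SE = 0.056 for weekly hours worked.
df = n − k − 1 = 94 − 3 − 1 = 90.
t* = t_{0.025, 90} = 1.986675.
Margin = t* × SE = 1.986675 × 0.056 = 0.11125.
CI: -0.130 ± 0.11125 → (-0.241, -0.019).

(-0.241, -0.019)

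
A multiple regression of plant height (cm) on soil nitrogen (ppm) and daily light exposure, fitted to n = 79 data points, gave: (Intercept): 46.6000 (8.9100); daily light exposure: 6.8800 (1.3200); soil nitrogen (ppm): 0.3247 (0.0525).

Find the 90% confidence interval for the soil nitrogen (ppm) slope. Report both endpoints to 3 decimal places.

Read off: b = 0.3247, SE = 0.0525 for soil nitrogen (ppm).
df = n − k − 1 = 79 − 2 − 1 = 76.
t* = t_{0.05, 76} = 1.665151.
Margin = t* × SE = 1.665151 × 0.0525 = 0.08742.
CI: 0.3247 ± 0.08742 → (0.237, 0.412).

(0.237, 0.412)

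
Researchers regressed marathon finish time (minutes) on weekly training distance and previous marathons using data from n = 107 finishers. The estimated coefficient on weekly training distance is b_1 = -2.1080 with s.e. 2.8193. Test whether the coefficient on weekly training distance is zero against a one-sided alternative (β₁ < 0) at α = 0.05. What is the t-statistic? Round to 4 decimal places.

t = -0.7477

H₀: β₁ = 0 vs H₁: β₁ < 0.
t = (b_1 − β₁⁰)/SE = -2.1080 / 2.8193 = -0.7477.
df = n − k − 1 = 107 − 2 − 1 = 104.
One-sided p ≈ 0.2282, which is ≥ 0.05, so fail to reject H₀.
The data do not give significant evidence that the true slope on weekly training distance is negative, holding the other predictors fixed.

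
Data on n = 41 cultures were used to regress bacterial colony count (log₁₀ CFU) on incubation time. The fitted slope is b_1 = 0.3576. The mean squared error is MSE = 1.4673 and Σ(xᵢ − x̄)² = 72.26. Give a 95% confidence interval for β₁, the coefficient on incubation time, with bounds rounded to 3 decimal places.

(0.069, 0.646)

SE(b_1) = √(MSE/Sₓₓ) = √(1.4673/72.26) = 0.142499.
df = n − 2 = 39.
t* = t_{0.025, 39} = 2.022691.
Margin = t* × SE = 2.022691 × 0.142499 = 0.28823.
CI: 0.3576 ± 0.28823 → (0.069, 0.646).
With 95% confidence, each one-unit increase in incubation time is associated with a change of between 0.069 and 0.646 log₁₀ CFU in bacterial colony count.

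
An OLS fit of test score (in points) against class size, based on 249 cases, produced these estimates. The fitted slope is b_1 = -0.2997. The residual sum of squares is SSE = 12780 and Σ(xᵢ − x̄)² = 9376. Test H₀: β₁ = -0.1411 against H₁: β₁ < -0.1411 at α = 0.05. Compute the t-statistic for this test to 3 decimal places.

MSE = SSE/(n − 2) = 12780/247 = 51.7409.
SE(b_1) = √(MSE/Sₓₓ) = √(51.7409/9376) = 0.0742862.
t = (-0.2997 − (-0.1411)) / 0.0742862 = -2.135.
df = n − 2 = 247.
One-sided p ≈ 0.0169, which is < 0.05, so reject H₀.
There is evidence that the true slope on class size is below -0.1411 points per unit.

t = -2.135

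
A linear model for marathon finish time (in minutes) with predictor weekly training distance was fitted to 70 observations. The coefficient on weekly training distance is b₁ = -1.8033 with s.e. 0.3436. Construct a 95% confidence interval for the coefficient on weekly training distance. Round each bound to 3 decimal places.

df = n − 2 = 70 − 2 = 68.
t* = t_{0.025, 68} = 1.995469.
Margin = t* × SE = 1.995469 × 0.3436 = 0.68564.
CI: -1.8033 ± 0.68564 → (-2.489, -1.118).
With 95% confidence, each one-unit increase in weekly training distance is associated with a change of between -2.489 and -1.118 minutes in marathon finish time.

(-2.489, -1.118)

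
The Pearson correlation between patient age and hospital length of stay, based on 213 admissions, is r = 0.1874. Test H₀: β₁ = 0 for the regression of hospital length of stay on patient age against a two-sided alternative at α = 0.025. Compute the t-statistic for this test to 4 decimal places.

t = r·√(n − 2)/√(1 − r²) = 0.1874·√211/√0.964881 = 2.7712.
df = n − 2 = 211.
Two-sided p ≈ 0.0061, which is < 0.025, so reject H₀.
There is evidence of a linear association between patient age and hospital length of stay.

t = 2.7712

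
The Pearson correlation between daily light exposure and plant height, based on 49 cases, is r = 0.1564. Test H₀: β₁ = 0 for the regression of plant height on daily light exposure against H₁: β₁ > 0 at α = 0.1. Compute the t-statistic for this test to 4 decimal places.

t = 1.0856

t = r·√(n − 2)/√(1 − r²) = 0.1564·√47/√0.975539 = 1.0856.
df = n − 2 = 47.
One-sided p ≈ 0.1416, which is ≥ 0.1, so fail to reject H₀.
The data do not give significant evidence of a linear association between daily light exposure and plant height.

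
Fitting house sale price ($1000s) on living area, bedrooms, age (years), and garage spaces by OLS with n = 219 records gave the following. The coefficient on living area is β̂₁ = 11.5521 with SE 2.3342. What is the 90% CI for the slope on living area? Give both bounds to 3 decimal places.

df = n − k − 1 = 219 − 4 − 1 = 214.
t* = t_{0.05, 214} = 1.652005.
Margin = t* × SE = 1.652005 × 2.3342 = 3.85611.
CI: 11.5521 ± 3.85611 → (7.696, 15.408).
With 90% confidence, each one-unit increase in living area is associated with a change of between 7.696 and 15.408 $1000s in house sale price, holding the other predictors fixed.

(7.696, 15.408)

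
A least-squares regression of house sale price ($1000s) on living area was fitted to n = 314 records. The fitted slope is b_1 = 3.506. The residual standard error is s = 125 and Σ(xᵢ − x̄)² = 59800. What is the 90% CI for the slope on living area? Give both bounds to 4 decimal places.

(2.6627, 4.3493)

SE(b_1) = s/√Sₓₓ = 125/√59800 = 0.511163.
df = n − 2 = 312.
t* = t_{0.05, 312} = 1.649752.
Margin = t* × SE = 1.649752 × 0.511163 = 0.843292.
CI: 3.506 ± 0.843292 → (2.6627, 4.3493).
With 90% confidence, each one-unit increase in living area is associated with a change of between 2.6627 and 4.3493 $1000s in house sale price.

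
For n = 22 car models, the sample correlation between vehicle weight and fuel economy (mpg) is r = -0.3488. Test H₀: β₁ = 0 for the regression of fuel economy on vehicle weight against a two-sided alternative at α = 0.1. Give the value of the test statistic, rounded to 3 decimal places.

t = r·√(n − 2)/√(1 − r²) = -0.3488·√20/√0.878339 = -1.664.
df = n − 2 = 20.
Two-sided p ≈ 0.1116, which is ≥ 0.1, so fail to reject H₀.
The data do not give significant evidence of a linear association between vehicle weight and fuel economy.

t = -1.664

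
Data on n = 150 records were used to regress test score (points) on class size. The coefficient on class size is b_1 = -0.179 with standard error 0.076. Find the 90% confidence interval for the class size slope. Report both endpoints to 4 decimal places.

df = n − 2 = 150 − 2 = 148.
t* = t_{0.05, 148} = 1.655215.
Margin = t* × SE = 1.655215 × 0.076 = 0.125796.
CI: -0.179 ± 0.125796 → (-0.3048, -0.0532).
With 90% confidence, each one-unit increase in class size is associated with a change of between -0.3048 and -0.0532 points in test score.

(-0.3048, -0.0532)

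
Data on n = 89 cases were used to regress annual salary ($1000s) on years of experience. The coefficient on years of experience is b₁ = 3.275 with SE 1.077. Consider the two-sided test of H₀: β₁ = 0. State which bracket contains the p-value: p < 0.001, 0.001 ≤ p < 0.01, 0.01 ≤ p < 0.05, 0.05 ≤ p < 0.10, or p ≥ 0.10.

t = 3.275 / 1.077 = 3.041.
df = n − 2 = 89 − 2 = 87.
Two-sided p = 2·P(T_{87} > |t|) ≈ 0.0031.
So 0.001 ≤ p < 0.01.

0.001 ≤ p < 0.01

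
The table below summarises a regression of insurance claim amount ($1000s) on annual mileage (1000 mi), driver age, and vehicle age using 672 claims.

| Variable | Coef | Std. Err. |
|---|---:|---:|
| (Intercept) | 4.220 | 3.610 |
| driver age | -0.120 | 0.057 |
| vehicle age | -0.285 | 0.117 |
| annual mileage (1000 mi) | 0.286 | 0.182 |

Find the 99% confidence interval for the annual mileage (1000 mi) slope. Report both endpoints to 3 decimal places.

Read off: b = 0.286, SE = 0.182 for annual mileage (1000 mi).
df = n − k − 1 = 672 − 3 − 1 = 668.
t* = t_{0.005, 668} = 2.583209.
Margin = t* × SE = 2.583209 × 0.182 = 0.47014.
CI: 0.286 ± 0.47014 → (-0.184, 0.756).

(-0.184, 0.756)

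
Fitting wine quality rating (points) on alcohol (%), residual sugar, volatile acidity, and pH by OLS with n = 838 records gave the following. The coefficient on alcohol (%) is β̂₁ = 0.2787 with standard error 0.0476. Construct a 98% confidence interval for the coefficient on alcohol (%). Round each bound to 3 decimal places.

df = n − k − 1 = 838 − 4 − 1 = 833.
t* = t_{0.01, 833} = 2.330833.
Margin = t* × SE = 2.330833 × 0.0476 = 0.11095.
CI: 0.2787 ± 0.11095 → (0.168, 0.390).
With 98% confidence, each one-unit increase in alcohol (%) is associated with a change of between 0.168 and 0.390 points in wine quality rating, holding the other predictors fixed.

(0.168, 0.390)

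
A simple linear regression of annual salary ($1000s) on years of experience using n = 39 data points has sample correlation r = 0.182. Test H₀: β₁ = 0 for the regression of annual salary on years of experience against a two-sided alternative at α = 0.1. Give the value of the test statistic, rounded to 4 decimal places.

t = 1.1259

t = r·√(n − 2)/√(1 − r²) = 0.182·√37/√0.966876 = 1.1259.
df = n − 2 = 37.
Two-sided p ≈ 0.2675, which is ≥ 0.1, so fail to reject H₀.
The data do not give significant evidence of a linear association between years of experience and annual salary.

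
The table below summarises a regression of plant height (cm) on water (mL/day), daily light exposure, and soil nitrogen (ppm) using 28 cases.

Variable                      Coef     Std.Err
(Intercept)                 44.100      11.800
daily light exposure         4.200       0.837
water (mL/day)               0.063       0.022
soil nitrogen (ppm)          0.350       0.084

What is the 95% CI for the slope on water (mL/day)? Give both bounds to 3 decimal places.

Read off: b = 0.063, SE = 0.022 for water (mL/day).
df = n − k − 1 = 28 − 3 − 1 = 24.
t* = t_{0.025, 24} = 2.063899.
Margin = t* × SE = 2.063899 × 0.022 = 0.04541.
CI: 0.063 ± 0.04541 → (0.018, 0.108).

(0.018, 0.108)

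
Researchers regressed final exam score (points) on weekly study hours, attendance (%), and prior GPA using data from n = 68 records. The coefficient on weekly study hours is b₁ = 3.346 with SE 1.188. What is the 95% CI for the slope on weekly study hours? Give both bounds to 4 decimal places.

df = n − k − 1 = 68 − 3 − 1 = 64.
t* = t_{0.025, 64} = 1.99773.
Margin = t* × SE = 1.99773 × 1.188 = 2.373303.
CI: 3.346 ± 2.373303 → (0.9727, 5.7193).
With 95% confidence, each one-unit increase in weekly study hours is associated with a change of between 0.9727 and 5.7193 points in final exam score, holding the other predictors fixed.

(0.9727, 5.7193)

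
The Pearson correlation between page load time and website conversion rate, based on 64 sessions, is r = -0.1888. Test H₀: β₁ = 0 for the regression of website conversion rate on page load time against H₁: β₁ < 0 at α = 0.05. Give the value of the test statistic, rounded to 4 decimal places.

t = r·√(n − 2)/√(1 − r²) = -0.1888·√62/√0.964355 = -1.5138.
df = n − 2 = 62.
One-sided p ≈ 0.0676, which is ≥ 0.05, so fail to reject H₀.
The data do not give significant evidence of a linear association between page load time and website conversion rate.

t = -1.5138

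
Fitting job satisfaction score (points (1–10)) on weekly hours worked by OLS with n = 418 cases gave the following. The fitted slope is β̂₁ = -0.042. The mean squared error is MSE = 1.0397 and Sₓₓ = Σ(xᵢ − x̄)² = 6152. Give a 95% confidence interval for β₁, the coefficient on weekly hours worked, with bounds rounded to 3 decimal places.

SE(β̂₁) = √(MSE/Sₓₓ) = √(1.0397/6152) = 0.0130001.
df = n − 2 = 416.
t* = t_{0.025, 416} = 1.965683.
Margin = t* × SE = 1.965683 × 0.0130001 = 0.02555.
CI: -0.042 ± 0.02555 → (-0.068, -0.016).
With 95% confidence, each one-unit increase in weekly hours worked is associated with a change of between -0.068 and -0.016 points (1–10) in job satisfaction score.

(-0.068, -0.016)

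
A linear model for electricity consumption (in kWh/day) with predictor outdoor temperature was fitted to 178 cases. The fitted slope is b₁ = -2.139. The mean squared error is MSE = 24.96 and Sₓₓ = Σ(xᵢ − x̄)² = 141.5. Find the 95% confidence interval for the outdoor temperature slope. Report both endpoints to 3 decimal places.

(-2.968, -1.310)

SE(b₁) = √(MSE/Sₓₓ) = √(24.96/141.5) = 0.419995.
df = n − 2 = 176.
t* = t_{0.025, 176} = 1.973534.
Margin = t* × SE = 1.973534 × 0.419995 = 0.82887.
CI: -2.139 ± 0.82887 → (-2.968, -1.310).
With 95% confidence, each one-unit increase in outdoor temperature is associated with a change of between -2.968 and -1.310 kWh/day in electricity consumption.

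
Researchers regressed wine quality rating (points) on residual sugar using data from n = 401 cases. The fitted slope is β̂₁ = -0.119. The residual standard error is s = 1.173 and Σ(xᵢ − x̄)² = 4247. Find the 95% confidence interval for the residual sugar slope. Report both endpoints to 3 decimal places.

(-0.154, -0.084)

SE(β̂₁) = s/√Sₓₓ = 1.173/√4247 = 0.0179994.
df = n − 2 = 399.
t* = t_{0.025, 399} = 1.965927.
Margin = t* × SE = 1.965927 × 0.0179994 = 0.03539.
CI: -0.119 ± 0.03539 → (-0.154, -0.084).
With 95% confidence, each one-unit increase in residual sugar is associated with a change of between -0.154 and -0.084 points in wine quality rating.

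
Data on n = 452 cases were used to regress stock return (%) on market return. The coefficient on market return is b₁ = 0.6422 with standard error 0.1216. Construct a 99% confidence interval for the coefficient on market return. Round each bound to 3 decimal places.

df = n − 2 = 452 − 2 = 450.
t* = t_{0.005, 450} = 2.586799.
Margin = t* × SE = 2.586799 × 0.1216 = 0.31455.
CI: 0.6422 ± 0.31455 → (0.328, 0.957).
With 99% confidence, each one-unit increase in market return is associated with a change of between 0.328 and 0.957 % in stock return.

(0.328, 0.957)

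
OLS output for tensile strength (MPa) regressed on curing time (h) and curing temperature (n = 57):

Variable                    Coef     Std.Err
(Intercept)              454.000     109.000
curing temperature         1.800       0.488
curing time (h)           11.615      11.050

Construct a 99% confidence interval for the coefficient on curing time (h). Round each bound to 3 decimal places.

(-17.888, 41.118)

Read off: b = 11.615, SE = 11.050 for curing time (h).
df = n − k − 1 = 57 − 2 − 1 = 54.
t* = t_{0.005, 54} = 2.669985.
Margin = t* × SE = 2.669985 × 11.050 = 29.50333.
CI: 11.615 ± 29.50333 → (-17.888, 41.118).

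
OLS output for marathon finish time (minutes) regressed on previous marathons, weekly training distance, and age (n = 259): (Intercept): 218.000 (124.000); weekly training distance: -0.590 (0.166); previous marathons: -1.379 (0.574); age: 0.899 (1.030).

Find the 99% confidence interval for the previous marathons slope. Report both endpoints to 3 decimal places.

Read off: b = -1.379, SE = 0.574 for previous marathons.
df = n − k − 1 = 259 − 3 − 1 = 255.
t* = t_{0.005, 255} = 2.595246.
Margin = t* × SE = 2.595246 × 0.574 = 1.48967.
CI: -1.379 ± 1.48967 → (-2.869, 0.111).

(-2.869, 0.111)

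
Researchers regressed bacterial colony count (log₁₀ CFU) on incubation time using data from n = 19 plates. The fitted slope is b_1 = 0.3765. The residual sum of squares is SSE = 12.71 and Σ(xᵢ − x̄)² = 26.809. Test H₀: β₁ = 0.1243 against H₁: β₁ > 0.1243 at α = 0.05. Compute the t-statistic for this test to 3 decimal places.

MSE = SSE/(n − 2) = 12.71/17 = 0.747647.
SE(b_1) = √(MSE/Sₓₓ) = √(0.747647/26.809) = 0.166997.
t = (0.3765 − 0.1243) / 0.166997 = 1.510.
df = n − 2 = 17.
One-sided p ≈ 0.0747, which is ≥ 0.05, so fail to reject H₀.
The data do not give significant evidence that the true slope on incubation time exceeds 0.1243 log₁₀ CFU per unit.

t = 1.510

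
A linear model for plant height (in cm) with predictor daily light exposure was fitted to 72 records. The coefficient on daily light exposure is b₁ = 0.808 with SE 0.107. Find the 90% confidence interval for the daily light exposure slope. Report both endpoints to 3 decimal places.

df = n − 2 = 72 − 2 = 70.
t* = t_{0.05, 70} = 1.666914.
Margin = t* × SE = 1.666914 × 0.107 = 0.17836.
CI: 0.808 ± 0.17836 → (0.630, 0.986).
With 90% confidence, each one-unit increase in daily light exposure is associated with a change of between 0.630 and 0.986 cm in plant height.

(0.630, 0.986)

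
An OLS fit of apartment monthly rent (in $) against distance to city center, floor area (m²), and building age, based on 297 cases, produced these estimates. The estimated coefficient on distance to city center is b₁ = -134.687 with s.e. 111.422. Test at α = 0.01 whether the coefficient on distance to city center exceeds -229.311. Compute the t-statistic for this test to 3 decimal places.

t = 0.849

H₀: β₁ = -229.311 vs H₁: β₁ > -229.311.
t = (b₁ − β₁⁰)/SE = (-134.687 − (-229.311)) / 111.422 = 0.849.
df = n − k − 1 = 297 − 3 − 1 = 293.
One-sided p ≈ 0.1982, which is ≥ 0.01, so fail to reject H₀.
The data do not give significant evidence that the true slope on distance to city center exceeds -229.311 $ per unit, holding the other predictors fixed.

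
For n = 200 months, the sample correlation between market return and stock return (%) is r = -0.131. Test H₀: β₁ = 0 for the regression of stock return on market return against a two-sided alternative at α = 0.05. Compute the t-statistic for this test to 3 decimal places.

t = r·√(n − 2)/√(1 − r²) = -0.131·√198/√0.982839 = -1.859.
df = n − 2 = 198.
Two-sided p ≈ 0.0645, which is ≥ 0.05, so fail to reject H₀.
The data do not give significant evidence of a linear association between market return and stock return.

t = -1.859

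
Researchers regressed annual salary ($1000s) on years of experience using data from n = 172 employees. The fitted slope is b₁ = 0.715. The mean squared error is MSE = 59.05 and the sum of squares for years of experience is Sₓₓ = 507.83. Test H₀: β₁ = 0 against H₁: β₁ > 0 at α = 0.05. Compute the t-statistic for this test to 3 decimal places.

SE(b₁) = √(MSE/Sₓₓ) = √(59.05/507.83) = 0.340997.
t = 0.715 / 0.340997 = 2.097.
df = n − 2 = 170.
One-sided p ≈ 0.0187, which is < 0.05, so reject H₀.
There is evidence that the true slope on years of experience is positive.

t = 2.097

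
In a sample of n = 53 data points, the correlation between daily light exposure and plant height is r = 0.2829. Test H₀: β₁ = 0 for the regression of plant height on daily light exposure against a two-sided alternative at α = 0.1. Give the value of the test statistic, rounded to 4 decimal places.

t = r·√(n − 2)/√(1 − r²) = 0.2829·√51/√0.919968 = 2.1064.
df = n − 2 = 51.
Two-sided p ≈ 0.0401, which is < 0.1, so reject H₀.
There is evidence of a linear association between daily light exposure and plant height.

t = 2.1064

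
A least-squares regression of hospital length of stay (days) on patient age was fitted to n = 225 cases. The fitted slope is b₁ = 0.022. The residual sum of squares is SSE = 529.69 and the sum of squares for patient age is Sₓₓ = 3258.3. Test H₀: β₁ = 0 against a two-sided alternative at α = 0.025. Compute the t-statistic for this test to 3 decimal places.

MSE = SSE/(n − 2) = 529.69/223 = 2.37529.
SE(b₁) = √(MSE/Sₓₓ) = √(2.37529/3258.3) = 0.0269999.
t = 0.022 / 0.0269999 = 0.815.
df = n − 2 = 223.
Two-sided p ≈ 0.4160, which is ≥ 0.025, so fail to reject H₀.
The data do not give significant evidence of an association between patient age and hospital length of stay.

t = 0.815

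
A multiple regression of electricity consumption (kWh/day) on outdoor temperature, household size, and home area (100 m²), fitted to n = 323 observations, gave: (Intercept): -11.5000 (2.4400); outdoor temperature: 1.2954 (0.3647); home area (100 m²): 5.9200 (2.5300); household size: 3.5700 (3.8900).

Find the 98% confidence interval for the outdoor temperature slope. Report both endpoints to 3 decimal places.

Read off: b = 1.2954, SE = 0.3647 for outdoor temperature.
df = n − k − 1 = 323 − 3 − 1 = 319.
t* = t_{0.01, 319} = 2.338094.
Margin = t* × SE = 2.338094 × 0.3647 = 0.85270.
CI: 1.2954 ± 0.85270 → (0.443, 2.148).

(0.443, 2.148)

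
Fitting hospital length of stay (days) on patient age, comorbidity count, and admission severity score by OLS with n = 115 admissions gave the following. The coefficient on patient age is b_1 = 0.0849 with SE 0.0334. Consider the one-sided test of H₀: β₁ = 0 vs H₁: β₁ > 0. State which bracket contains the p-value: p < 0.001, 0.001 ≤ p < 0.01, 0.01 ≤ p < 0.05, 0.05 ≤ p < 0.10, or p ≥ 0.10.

t = 0.0849 / 0.0334 = 2.542.
df = n − k − 1 = 115 − 3 − 1 = 111.
One-sided p = P(T_{111} > t) ≈ 0.0062.
So 0.001 ≤ p < 0.01.

0.001 ≤ p < 0.01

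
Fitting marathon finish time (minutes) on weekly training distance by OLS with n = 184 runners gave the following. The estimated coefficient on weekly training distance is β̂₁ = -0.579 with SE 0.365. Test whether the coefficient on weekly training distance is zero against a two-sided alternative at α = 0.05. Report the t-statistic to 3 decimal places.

H₀: β₁ = 0 vs H₁: β₁ ≠ 0.
t = (β̂₁ − β₁⁰)/SE = -0.579 / 0.365 = -1.586.
df = n − 2 = 184 − 2 = 182.
Two-sided p ≈ 0.1144, which is ≥ 0.05, so fail to reject H₀.
The data do not give significant evidence of an association between weekly training distance and marathon finish time.

t = -1.586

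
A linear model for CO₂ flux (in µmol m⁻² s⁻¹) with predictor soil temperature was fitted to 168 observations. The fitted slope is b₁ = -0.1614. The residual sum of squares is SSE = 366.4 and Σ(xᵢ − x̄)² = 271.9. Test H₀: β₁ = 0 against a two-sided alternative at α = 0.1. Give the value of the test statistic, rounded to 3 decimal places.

t = -1.791

MSE = SSE/(n − 2) = 366.4/166 = 2.20723.
SE(b₁) = √(MSE/Sₓₓ) = √(2.20723/271.9) = 0.0900988.
t = -0.1614 / 0.0900988 = -1.791.
df = n − 2 = 166.
Two-sided p ≈ 0.0751, which is < 0.1, so reject H₀.
There is evidence that soil temperature is associated with CO₂ flux.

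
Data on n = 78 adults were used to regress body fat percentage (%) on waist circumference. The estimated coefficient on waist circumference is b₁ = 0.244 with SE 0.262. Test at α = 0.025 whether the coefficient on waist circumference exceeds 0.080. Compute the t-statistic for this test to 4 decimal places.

H₀: β₁ = 0.080 vs H₁: β₁ > 0.080.
t = (b₁ − β₁⁰)/SE = (0.244 − 0.080) / 0.262 = 0.6260.
df = n − 2 = 78 − 2 = 76.
One-sided p ≈ 0.2666, which is ≥ 0.025, so fail to reject H₀.
The data do not give significant evidence that the true slope on waist circumference exceeds 0.080 % per unit.

t = 0.6260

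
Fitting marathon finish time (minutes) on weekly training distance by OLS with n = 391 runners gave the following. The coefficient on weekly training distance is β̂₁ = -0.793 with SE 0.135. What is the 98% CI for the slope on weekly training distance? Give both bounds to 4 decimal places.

df = n − 2 = 391 − 2 = 389.
t* = t_{0.01, 389} = 2.335972.
Margin = t* × SE = 2.335972 × 0.135 = 0.315356.
CI: -0.793 ± 0.315356 → (-1.1084, -0.4776).
With 98% confidence, each one-unit increase in weekly training distance is associated with a change of between -1.1084 and -0.4776 minutes in marathon finish time.

(-1.1084, -0.4776)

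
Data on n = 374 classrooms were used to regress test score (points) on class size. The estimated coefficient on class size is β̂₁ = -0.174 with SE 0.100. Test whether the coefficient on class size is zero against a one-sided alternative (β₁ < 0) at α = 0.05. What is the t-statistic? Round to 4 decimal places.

t = -1.7400

H₀: β₁ = 0 vs H₁: β₁ < 0.
t = (β̂₁ − β₁⁰)/SE = -0.174 / 0.100 = -1.7400.
df = n − 2 = 374 − 2 = 372.
One-sided p ≈ 0.0413, which is < 0.05, so reject H₀.
There is evidence that the true slope on class size is negative.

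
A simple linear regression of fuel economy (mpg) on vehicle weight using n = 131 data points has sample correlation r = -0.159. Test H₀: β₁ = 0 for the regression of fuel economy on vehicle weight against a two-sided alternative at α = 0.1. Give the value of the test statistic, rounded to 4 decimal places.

t = r·√(n − 2)/√(1 − r²) = -0.159·√129/√0.974719 = -1.8292.
df = n − 2 = 129.
Two-sided p ≈ 0.0697, which is < 0.1, so reject H₀.
There is evidence of a linear association between vehicle weight and fuel economy.

t = -1.8292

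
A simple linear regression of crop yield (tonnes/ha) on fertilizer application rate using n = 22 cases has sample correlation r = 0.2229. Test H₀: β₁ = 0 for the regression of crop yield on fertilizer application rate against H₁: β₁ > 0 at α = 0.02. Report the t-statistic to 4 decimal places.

t = r·√(n − 2)/√(1 − r²) = 0.2229·√20/√0.950316 = 1.0226.
df = n − 2 = 20.
One-sided p ≈ 0.1594, which is ≥ 0.02, so fail to reject H₀.
The data do not give significant evidence of a linear association between fertilizer application rate and crop yield.

t = 1.0226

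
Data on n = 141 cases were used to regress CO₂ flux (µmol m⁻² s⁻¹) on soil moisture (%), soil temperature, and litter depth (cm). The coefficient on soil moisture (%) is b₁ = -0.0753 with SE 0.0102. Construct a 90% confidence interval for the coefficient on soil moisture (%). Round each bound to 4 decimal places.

df = n − k − 1 = 141 − 3 − 1 = 137.
t* = t_{0.05, 137} = 1.656052.
Margin = t* × SE = 1.656052 × 0.0102 = 0.016892.
CI: -0.0753 ± 0.016892 → (-0.0922, -0.0584).
With 90% confidence, each one-unit increase in soil moisture (%) is associated with a change of between -0.0922 and -0.0584 µmol m⁻² s⁻¹ in CO₂ flux, holding the other predictors fixed.

(-0.0922, -0.0584)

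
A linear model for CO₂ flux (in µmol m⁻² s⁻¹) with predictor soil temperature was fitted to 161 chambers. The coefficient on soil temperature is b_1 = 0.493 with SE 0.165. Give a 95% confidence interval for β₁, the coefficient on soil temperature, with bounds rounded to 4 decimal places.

(0.1671, 0.8189)

df = n − 2 = 161 − 2 = 159.
t* = t_{0.025, 159} = 1.974996.
Margin = t* × SE = 1.974996 × 0.165 = 0.325874.
CI: 0.493 ± 0.325874 → (0.1671, 0.8189).
With 95% confidence, each one-unit increase in soil temperature is associated with a change of between 0.1671 and 0.8189 µmol m⁻² s⁻¹ in CO₂ flux.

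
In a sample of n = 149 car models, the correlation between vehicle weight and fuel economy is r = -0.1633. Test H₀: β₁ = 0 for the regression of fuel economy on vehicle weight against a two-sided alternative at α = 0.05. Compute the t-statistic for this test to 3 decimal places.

t = -2.007

t = r·√(n − 2)/√(1 − r²) = -0.1633·√147/√0.973333 = -2.007.
df = n − 2 = 147.
Two-sided p ≈ 0.0466, which is < 0.05, so reject H₀.
There is evidence of a linear association between vehicle weight and fuel economy.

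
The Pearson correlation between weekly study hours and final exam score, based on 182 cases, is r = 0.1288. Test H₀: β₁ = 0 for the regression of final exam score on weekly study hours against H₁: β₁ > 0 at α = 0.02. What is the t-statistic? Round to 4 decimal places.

t = r·√(n − 2)/√(1 − r²) = 0.1288·√180/√0.983411 = 1.7425.
df = n − 2 = 180.
One-sided p ≈ 0.0416, which is ≥ 0.02, so fail to reject H₀.
The data do not give significant evidence of a linear association between weekly study hours and final exam score.

t = 1.7425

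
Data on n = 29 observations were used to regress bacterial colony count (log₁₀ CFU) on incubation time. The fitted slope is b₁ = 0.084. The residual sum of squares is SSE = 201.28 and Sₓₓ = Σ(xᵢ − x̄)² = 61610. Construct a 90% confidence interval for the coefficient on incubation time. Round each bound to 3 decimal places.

MSE = SSE/(n − 2) = 201.28/27 = 7.45481.
SE(b₁) = √(MSE/Sₓₓ) = √(7.45481/61610) = 0.011.
df = n − 2 = 27.
t* = t_{0.05, 27} = 1.703288.
Margin = t* × SE = 1.703288 × 0.011 = 0.01874.
CI: 0.084 ± 0.01874 → (0.065, 0.103).
With 90% confidence, each one-unit increase in incubation time is associated with a change of between 0.065 and 0.103 log₁₀ CFU in bacterial colony count.

(0.065, 0.103)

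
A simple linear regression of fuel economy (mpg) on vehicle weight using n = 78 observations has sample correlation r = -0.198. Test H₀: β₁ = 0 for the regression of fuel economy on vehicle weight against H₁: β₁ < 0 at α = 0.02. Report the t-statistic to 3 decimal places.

t = r·√(n − 2)/√(1 − r²) = -0.198·√76/√0.960796 = -1.761.
df = n − 2 = 76.
One-sided p ≈ 0.0411, which is ≥ 0.02, so fail to reject H₀.
The data do not give significant evidence of a linear association between vehicle weight and fuel economy.

t = -1.761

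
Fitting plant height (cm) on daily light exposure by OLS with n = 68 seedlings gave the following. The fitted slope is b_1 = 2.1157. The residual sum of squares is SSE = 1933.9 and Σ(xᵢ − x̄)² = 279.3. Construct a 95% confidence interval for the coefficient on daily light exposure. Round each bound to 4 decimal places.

(1.4690, 2.7624)

MSE = SSE/(n − 2) = 1933.9/66 = 29.3015.
SE(b_1) = √(MSE/Sₓₓ) = √(29.3015/279.3) = 0.323899.
df = n − 2 = 66.
t* = t_{0.025, 66} = 1.996564.
Margin = t* × SE = 1.996564 × 0.323899 = 0.646685.
CI: 2.1157 ± 0.646685 → (1.4690, 2.7624).
With 95% confidence, each one-unit increase in daily light exposure is associated with a change of between 1.4690 and 2.7624 cm in plant height.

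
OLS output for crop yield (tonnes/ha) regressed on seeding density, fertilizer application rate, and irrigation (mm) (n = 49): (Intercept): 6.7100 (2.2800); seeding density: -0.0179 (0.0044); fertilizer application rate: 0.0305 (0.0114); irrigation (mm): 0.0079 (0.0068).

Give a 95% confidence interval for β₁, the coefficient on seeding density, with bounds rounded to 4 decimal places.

(-0.0268, -0.0090)

Read off: b = -0.0179, SE = 0.0044 for seeding density.
df = n − k − 1 = 49 − 3 − 1 = 45.
t* = t_{0.025, 45} = 2.014103.
Margin = t* × SE = 2.014103 × 0.0044 = 0.008862.
CI: -0.0179 ± 0.008862 → (-0.0268, -0.0090).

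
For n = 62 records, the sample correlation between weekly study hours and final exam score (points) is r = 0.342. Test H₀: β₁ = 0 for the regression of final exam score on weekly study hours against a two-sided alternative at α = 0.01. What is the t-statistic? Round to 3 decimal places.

t = 2.819

t = r·√(n − 2)/√(1 − r²) = 0.342·√60/√0.883036 = 2.819.
df = n − 2 = 60.
Two-sided p ≈ 0.0065, which is < 0.01, so reject H₀.
There is evidence of a linear association between weekly study hours and final exam score.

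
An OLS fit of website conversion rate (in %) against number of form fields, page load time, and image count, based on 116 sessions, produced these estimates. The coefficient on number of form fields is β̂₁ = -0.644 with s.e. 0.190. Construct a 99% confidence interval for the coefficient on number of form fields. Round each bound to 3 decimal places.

df = n − k − 1 = 116 − 3 − 1 = 112.
t* = t_{0.005, 112} = 2.62044.
Margin = t* × SE = 2.62044 × 0.190 = 0.49788.
CI: -0.644 ± 0.49788 → (-1.142, -0.146).
With 99% confidence, each one-unit increase in number of form fields is associated with a change of between -1.142 and -0.146 % in website conversion rate, holding the other predictors fixed.

(-1.142, -0.146)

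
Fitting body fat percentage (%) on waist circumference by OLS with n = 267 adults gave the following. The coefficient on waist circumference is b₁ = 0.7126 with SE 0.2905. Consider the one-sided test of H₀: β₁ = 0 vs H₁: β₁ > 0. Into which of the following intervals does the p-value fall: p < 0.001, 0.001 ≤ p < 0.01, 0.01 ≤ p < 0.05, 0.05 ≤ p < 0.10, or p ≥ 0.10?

0.001 ≤ p < 0.01

t = 0.7126 / 0.2905 = 2.453.
df = n − 2 = 267 − 2 = 265.
One-sided p = P(T_{265} > t) ≈ 0.0074.
So 0.001 ≤ p < 0.01.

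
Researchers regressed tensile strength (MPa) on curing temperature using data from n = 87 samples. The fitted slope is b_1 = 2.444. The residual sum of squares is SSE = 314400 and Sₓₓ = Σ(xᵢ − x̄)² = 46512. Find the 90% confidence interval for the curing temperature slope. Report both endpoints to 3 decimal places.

(1.975, 2.913)

MSE = SSE/(n − 2) = 314400/85 = 3698.82.
SE(b_1) = √(MSE/Sₓₓ) = √(3698.82/46512) = 0.282.
df = n − 2 = 85.
t* = t_{0.05, 85} = 1.662978.
Margin = t* × SE = 1.662978 × 0.282 = 0.46896.
CI: 2.444 ± 0.46896 → (1.975, 2.913).
With 90% confidence, each one-unit increase in curing temperature is associated with a change of between 1.975 and 2.913 MPa in tensile strength.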